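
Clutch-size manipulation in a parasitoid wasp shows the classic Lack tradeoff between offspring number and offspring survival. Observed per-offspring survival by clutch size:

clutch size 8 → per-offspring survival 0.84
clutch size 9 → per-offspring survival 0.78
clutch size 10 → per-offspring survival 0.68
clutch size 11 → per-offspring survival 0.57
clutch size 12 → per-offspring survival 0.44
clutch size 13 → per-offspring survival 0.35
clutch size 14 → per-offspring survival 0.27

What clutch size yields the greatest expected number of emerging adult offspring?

Expected emerging adult offspring = c × s(c):
  c=8: 8 × 0.84 = 6.720
  c=9: 9 × 0.78 = 7.020
  c=10: 10 × 0.68 = 6.800
  c=11: 11 × 0.57 = 6.270
  c=12: 12 × 0.44 = 5.280
  c=13: 13 × 0.35 = 4.550
  c=14: 14 × 0.27 = 3.780
Maximum at c = 9 (7.020 emerging adult offspring).

9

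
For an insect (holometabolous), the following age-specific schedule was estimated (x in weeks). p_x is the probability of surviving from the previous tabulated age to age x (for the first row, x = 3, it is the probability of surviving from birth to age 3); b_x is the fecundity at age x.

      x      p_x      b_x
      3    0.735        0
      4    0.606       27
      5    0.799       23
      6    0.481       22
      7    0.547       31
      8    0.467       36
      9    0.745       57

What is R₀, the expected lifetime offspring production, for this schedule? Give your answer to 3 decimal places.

Survivorship from birth: l_x = p_3·p_4·…·p_x.
  l_3 = 0.73500
  l_4 = 0.44541
  l_5 = 0.35588
  l_6 = 0.17118
  l_7 = 0.09364
  l_8 = 0.04373
  l_9 = 0.03258
R₀ = Σ l_x b_x:
  age 3: 0.73500 × 0 = 0.0000
  age 4: 0.44541 × 27 = 12.0261
  age 5: 0.35588 × 23 = 8.1852
  age 6: 0.17118 × 22 = 3.7660
  age 7: 0.09364 × 31 = 2.9028
  age 8: 0.04373 × 36 = 1.5743
  age 9: 0.03258 × 57 = 1.8571
R₀ = 0.0000 + 12.0261 + 8.1852 + 3.7660 + 2.9028 + 1.5743 + 1.8571 = 30.3114

30.311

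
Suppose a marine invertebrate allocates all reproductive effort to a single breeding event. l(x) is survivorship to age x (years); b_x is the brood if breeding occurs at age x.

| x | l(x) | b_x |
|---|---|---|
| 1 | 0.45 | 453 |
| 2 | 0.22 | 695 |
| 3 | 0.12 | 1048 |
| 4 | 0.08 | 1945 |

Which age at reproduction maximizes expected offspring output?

Expected offspring if breeding at age x = l(x) × b_x:
  age 1: 0.45 × 453 = 203.850
  age 2: 0.22 × 695 = 152.900
  age 3: 0.12 × 1048 = 125.760
  age 4: 0.08 × 1945 = 155.600
Maximum at age 1 (203.850).

1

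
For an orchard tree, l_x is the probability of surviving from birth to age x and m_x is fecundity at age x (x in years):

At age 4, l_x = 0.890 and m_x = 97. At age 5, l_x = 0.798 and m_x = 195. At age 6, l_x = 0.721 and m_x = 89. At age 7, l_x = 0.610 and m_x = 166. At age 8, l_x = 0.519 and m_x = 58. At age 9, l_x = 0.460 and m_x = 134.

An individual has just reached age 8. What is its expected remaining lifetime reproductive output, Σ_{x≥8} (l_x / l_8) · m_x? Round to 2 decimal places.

l_8 = 0.519. Conditional survival from age 8 to x is l_x / l_8.
  x=8: (0.519/0.519) × 58 = 58.0000
  x=9: (0.460/0.519) × 134 = 118.7669
Sum = 58.0000 + 118.7669 = 176.7669

176.77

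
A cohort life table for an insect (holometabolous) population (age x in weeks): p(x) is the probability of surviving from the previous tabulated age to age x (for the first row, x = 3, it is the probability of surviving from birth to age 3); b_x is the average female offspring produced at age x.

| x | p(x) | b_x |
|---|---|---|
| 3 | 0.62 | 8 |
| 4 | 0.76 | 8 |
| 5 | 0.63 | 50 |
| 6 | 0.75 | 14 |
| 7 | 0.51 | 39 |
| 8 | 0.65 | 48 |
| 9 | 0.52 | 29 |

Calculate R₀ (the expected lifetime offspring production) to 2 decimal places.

Survivorship from birth: l_x = p_3·p_4·…·p_x.
  l_3 = 0.62000
  l_4 = 0.47120
  l_5 = 0.29686
  l_6 = 0.22264
  l_7 = 0.11355
  l_8 = 0.07381
  l_9 = 0.03838
R₀ = Σ l_x b_x:
  age 3: 0.62000 × 8 = 4.9600
  age 4: 0.47120 × 8 = 3.7696
  age 5: 0.29686 × 50 = 14.8430
  age 6: 0.22264 × 14 = 3.1170
  age 7: 0.11355 × 39 = 4.4284
  age 8: 0.07381 × 48 = 3.5429
  age 9: 0.03838 × 29 = 1.1130
R₀ = 4.9600 + 3.7696 + 14.8430 + 3.1170 + 4.4284 + 3.5429 + 1.1130 = 35.7739

35.77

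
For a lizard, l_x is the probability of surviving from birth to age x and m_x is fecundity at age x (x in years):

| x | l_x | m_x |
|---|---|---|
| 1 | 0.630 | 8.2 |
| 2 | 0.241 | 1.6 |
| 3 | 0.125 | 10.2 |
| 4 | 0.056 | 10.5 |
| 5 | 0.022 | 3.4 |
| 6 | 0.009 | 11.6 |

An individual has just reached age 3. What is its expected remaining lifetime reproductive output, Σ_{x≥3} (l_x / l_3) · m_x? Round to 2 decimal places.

16.34

l_3 = 0.125. Conditional survival from age 3 to x is l_x / l_3.
  x=3: (0.125/0.125) × 10.2 = 10.2000
  x=4: (0.056/0.125) × 10.5 = 4.7040
  x=5: (0.022/0.125) × 3.4 = 0.5984
  x=6: (0.009/0.125) × 11.6 = 0.8352
Sum = 10.2000 + 4.7040 + 0.5984 + 0.8352 = 16.3376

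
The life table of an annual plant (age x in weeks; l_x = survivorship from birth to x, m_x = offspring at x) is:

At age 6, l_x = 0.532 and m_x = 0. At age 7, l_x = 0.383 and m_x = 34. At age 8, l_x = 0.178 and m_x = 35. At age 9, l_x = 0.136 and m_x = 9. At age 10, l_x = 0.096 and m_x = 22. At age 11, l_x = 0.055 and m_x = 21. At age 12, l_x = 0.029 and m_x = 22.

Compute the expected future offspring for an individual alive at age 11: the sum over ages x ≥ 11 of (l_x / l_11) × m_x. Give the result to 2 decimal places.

l_11 = 0.055. Conditional survival from age 11 to x is l_x / l_11.
  x=11: (0.055/0.055) × 21 = 21.0000
  x=12: (0.029/0.055) × 22 = 11.6000
Sum = 21.0000 + 11.6000 = 32.6000

32.60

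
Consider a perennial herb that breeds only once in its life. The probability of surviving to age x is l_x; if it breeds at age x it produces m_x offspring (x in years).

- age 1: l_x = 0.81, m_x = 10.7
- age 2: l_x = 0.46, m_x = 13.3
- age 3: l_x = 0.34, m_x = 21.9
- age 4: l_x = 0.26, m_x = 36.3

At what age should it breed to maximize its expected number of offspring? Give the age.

Expected offspring if breeding at age x = l_x × m_x:
  age 1: 0.81 × 10.7 = 8.667
  age 2: 0.46 × 13.3 = 6.118
  age 3: 0.34 × 21.9 = 7.446
  age 4: 0.26 × 36.3 = 9.438
Maximum at age 4 (9.438).

4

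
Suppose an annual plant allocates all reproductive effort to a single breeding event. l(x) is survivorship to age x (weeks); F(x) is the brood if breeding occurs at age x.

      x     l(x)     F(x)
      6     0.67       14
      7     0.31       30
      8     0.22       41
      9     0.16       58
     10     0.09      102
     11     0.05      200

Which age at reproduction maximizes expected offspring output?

Expected offspring if breeding at age x = l(x) × F(x):
  age 6: 0.67 × 14 = 9.380
  age 7: 0.31 × 30 = 9.300
  age 8: 0.22 × 41 = 9.020
  age 9: 0.16 × 58 = 9.280
  age 10: 0.09 × 102 = 9.180
  age 11: 0.05 × 200 = 10.000
Maximum at age 11 (10.000).

11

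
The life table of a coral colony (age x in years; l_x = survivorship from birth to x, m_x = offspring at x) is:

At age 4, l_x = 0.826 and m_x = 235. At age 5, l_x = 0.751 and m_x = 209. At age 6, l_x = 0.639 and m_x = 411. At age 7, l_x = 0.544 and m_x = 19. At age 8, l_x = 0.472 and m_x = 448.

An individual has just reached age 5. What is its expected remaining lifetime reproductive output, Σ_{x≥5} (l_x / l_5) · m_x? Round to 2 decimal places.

l_5 = 0.751. Conditional survival from age 5 to x is l_x / l_5.
  x=5: (0.751/0.751) × 209 = 209.0000
  x=6: (0.639/0.751) × 411 = 349.7057
  x=7: (0.544/0.751) × 19 = 13.7630
  x=8: (0.472/0.751) × 448 = 281.5659
Sum = 209.0000 + 349.7057 + 13.7630 + 281.5659 = 854.0346

854.03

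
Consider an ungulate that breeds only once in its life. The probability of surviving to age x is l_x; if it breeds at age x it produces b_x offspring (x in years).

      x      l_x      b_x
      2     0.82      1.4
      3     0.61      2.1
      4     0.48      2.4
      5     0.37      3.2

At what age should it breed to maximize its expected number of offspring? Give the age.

3

Expected offspring if breeding at age x = l_x × b_x:
  age 2: 0.82 × 1.4 = 1.148
  age 3: 0.61 × 2.1 = 1.281
  age 4: 0.48 × 2.4 = 1.152
  age 5: 0.37 × 3.2 = 1.184
Maximum at age 3 (1.281).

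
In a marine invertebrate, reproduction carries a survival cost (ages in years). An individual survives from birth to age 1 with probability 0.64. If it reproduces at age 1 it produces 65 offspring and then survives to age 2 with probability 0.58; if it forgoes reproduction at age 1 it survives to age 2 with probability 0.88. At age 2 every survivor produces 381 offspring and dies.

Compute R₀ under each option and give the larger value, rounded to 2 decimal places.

214.58

breed at age 1: R₀ = 0.64 × (65 + 0.58 × 381) = 0.64 × 285.9800 = 183.0272
delay to age 2: R₀ = 0.64 × (0.88 × 381) = 0.64 × 335.2800 = 214.5792
Higher: delay to age 2 (214.5792).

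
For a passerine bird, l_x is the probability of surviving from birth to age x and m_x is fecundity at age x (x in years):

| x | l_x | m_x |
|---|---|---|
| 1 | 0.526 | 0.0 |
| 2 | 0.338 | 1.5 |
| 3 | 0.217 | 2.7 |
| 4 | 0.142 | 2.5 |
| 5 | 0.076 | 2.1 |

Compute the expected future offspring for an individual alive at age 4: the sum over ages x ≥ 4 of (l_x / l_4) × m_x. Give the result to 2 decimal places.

3.62

l_4 = 0.142. Conditional survival from age 4 to x is l_x / l_4.
  x=4: (0.142/0.142) × 2.5 = 2.5000
  x=5: (0.076/0.142) × 2.1 = 1.1239
Sum = 2.5000 + 1.1239 = 3.6239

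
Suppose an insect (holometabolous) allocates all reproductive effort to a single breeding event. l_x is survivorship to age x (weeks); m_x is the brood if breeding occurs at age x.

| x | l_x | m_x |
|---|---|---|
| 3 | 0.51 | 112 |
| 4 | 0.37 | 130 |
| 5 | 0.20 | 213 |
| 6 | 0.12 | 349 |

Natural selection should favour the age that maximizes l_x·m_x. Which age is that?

3

Expected offspring if breeding at age x = l_x × m_x:
  age 3: 0.51 × 112 = 57.120
  age 4: 0.37 × 130 = 48.100
  age 5: 0.20 × 213 = 42.600
  age 6: 0.12 × 349 = 41.880
Maximum at age 3 (57.120).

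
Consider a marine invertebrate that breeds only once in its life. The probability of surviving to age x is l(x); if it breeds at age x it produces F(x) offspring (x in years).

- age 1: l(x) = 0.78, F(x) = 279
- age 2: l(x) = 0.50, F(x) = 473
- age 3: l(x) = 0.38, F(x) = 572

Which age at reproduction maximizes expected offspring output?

2

Expected offspring if breeding at age x = l(x) × F(x):
  age 1: 0.78 × 279 = 217.620
  age 2: 0.50 × 473 = 236.500
  age 3: 0.38 × 572 = 217.360
Maximum at age 2 (236.500).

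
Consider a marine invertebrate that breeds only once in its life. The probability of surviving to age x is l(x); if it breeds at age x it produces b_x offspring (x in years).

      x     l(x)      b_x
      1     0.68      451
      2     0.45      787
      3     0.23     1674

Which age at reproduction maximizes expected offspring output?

3

Expected offspring if breeding at age x = l(x) × b_x:
  age 1: 0.68 × 451 = 306.680
  age 2: 0.45 × 787 = 354.150
  age 3: 0.23 × 1674 = 385.020
Maximum at age 3 (385.020).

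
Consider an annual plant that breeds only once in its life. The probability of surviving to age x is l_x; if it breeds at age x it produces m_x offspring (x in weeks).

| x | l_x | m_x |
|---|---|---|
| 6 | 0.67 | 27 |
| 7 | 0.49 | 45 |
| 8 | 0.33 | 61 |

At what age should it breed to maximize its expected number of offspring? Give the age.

Expected offspring if breeding at age x = l_x × m_x:
  age 6: 0.67 × 27 = 18.090
  age 7: 0.49 × 45 = 22.050
  age 8: 0.33 × 61 = 20.130
Maximum at age 7 (22.050).

7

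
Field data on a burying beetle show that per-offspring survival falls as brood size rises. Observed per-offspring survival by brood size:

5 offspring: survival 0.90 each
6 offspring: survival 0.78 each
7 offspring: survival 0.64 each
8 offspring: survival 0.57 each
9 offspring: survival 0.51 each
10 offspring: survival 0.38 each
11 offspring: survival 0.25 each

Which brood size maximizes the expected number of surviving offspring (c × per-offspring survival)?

Expected surviving offspring = c × s(c):
  c=5: 5 × 0.90 = 4.500
  c=6: 6 × 0.78 = 4.680
  c=7: 7 × 0.64 = 4.480
  c=8: 8 × 0.57 = 4.560
  c=9: 9 × 0.51 = 4.590
  c=10: 10 × 0.38 = 3.800
  c=11: 11 × 0.25 = 2.750
Maximum at c = 6 (4.680 surviving offspring).

6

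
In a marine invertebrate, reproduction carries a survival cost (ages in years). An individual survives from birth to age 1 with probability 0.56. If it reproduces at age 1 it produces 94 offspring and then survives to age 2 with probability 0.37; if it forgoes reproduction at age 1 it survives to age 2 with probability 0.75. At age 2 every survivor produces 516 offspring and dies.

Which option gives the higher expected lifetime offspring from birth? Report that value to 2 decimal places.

breed at age 1: R₀ = 0.56 × (94 + 0.37 × 516) = 0.56 × 284.9200 = 159.5552
delay to age 2: R₀ = 0.56 × (0.75 × 516) = 0.56 × 387.0000 = 216.7200
Higher: delay to age 2 (216.7200).

216.72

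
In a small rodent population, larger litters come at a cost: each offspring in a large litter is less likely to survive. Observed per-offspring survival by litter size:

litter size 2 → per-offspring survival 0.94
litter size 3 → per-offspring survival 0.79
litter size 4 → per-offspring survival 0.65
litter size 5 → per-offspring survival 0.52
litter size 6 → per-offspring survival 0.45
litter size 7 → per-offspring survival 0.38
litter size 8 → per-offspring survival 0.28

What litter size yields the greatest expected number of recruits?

Expected recruits = c × s(c):
  c=2: 2 × 0.94 = 1.880
  c=3: 3 × 0.79 = 2.370
  c=4: 4 × 0.65 = 2.600
  c=5: 5 × 0.52 = 2.600
  c=6: 6 × 0.45 = 2.700
  c=7: 7 × 0.38 = 2.660
  c=8: 8 × 0.28 = 2.240
Maximum at c = 6 (2.700 recruits).

6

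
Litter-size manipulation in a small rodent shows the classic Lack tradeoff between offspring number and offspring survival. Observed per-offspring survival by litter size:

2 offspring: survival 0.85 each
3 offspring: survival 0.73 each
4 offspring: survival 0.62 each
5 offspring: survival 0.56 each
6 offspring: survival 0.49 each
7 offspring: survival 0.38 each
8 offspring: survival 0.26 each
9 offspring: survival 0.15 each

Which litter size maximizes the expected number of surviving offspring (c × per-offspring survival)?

6

Expected surviving offspring = c × s(c):
  c=2: 2 × 0.85 = 1.700
  c=3: 3 × 0.73 = 2.190
  c=4: 4 × 0.62 = 2.480
  c=5: 5 × 0.56 = 2.800
  c=6: 6 × 0.49 = 2.940
  c=7: 7 × 0.38 = 2.660
  c=8: 8 × 0.26 = 2.080
  c=9: 9 × 0.15 = 1.350
Maximum at c = 6 (2.940 surviving offspring).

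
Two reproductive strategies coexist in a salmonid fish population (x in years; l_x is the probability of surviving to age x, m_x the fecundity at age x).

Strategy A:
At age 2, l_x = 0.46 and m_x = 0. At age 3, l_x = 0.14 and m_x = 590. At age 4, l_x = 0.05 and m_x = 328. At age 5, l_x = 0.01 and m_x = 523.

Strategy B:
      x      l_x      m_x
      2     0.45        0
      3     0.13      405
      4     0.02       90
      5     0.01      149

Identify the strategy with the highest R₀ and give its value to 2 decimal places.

104.23

Strategy A: R₀ = 0.46×0 + 0.14×590 + 0.05×328 + 0.01×523 = 104.2300
Strategy B: R₀ = 0.45×0 + 0.13×405 + 0.02×90 + 0.01×149 = 55.9400
Highest R₀: strategy A with 104.2300.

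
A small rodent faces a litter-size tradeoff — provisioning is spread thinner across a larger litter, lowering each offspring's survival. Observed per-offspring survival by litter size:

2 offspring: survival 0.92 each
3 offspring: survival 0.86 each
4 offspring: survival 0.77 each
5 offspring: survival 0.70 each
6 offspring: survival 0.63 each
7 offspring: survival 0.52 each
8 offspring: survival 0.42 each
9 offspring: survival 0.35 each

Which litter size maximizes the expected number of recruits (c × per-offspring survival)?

Expected recruits = c × s(c):
  c=2: 2 × 0.92 = 1.840
  c=3: 3 × 0.86 = 2.580
  c=4: 4 × 0.77 = 3.080
  c=5: 5 × 0.70 = 3.500
  c=6: 6 × 0.63 = 3.780
  c=7: 7 × 0.52 = 3.640
  c=8: 8 × 0.42 = 3.360
  c=9: 9 × 0.35 = 3.150
Maximum at c = 6 (3.780 recruits).

6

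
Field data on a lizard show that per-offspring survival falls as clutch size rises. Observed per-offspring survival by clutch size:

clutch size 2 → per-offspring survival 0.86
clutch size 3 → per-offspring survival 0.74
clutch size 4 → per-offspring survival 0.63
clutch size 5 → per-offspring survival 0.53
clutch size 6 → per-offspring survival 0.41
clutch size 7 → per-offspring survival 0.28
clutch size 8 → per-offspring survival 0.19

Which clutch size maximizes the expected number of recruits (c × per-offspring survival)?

Expected recruits = c × s(c):
  c=2: 2 × 0.86 = 1.720
  c=3: 3 × 0.74 = 2.220
  c=4: 4 × 0.63 = 2.520
  c=5: 5 × 0.53 = 2.650
  c=6: 6 × 0.41 = 2.460
  c=7: 7 × 0.28 = 1.960
  c=8: 8 × 0.19 = 1.520
Maximum at c = 5 (2.650 recruits).

5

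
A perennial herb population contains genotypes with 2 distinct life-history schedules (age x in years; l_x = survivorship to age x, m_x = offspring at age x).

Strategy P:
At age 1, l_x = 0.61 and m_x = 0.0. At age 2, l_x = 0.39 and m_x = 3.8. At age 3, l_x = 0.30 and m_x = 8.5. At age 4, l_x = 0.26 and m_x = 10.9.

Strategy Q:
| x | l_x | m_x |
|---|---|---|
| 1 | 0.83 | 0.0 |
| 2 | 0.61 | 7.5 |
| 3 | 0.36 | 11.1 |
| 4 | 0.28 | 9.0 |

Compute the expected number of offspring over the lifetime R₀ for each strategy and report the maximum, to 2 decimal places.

Strategy P: R₀ = 0.61×0.0 + 0.39×3.8 + 0.30×8.5 + 0.26×10.9 = 6.8660
Strategy Q: R₀ = 0.83×0.0 + 0.61×7.5 + 0.36×11.1 + 0.28×9.0 = 11.0910
Highest R₀: strategy Q with 11.0910.

11.09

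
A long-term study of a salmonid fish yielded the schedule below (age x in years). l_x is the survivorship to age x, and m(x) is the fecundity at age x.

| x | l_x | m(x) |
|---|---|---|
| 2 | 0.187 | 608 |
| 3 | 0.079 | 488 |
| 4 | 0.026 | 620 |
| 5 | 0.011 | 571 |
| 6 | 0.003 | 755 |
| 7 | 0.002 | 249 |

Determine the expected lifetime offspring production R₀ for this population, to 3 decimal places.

177.412

R₀ = Σ l_x m(x):
  age 2: 0.187 × 608 = 113.6960
  age 3: 0.079 × 488 = 38.5520
  age 4: 0.026 × 620 = 16.1200
  age 5: 0.011 × 571 = 6.2810
  age 6: 0.003 × 755 = 2.2650
  age 7: 0.002 × 249 = 0.4980
R₀ = 113.6960 + 38.5520 + 16.1200 + 6.2810 + 2.2650 + 0.4980 = 177.4120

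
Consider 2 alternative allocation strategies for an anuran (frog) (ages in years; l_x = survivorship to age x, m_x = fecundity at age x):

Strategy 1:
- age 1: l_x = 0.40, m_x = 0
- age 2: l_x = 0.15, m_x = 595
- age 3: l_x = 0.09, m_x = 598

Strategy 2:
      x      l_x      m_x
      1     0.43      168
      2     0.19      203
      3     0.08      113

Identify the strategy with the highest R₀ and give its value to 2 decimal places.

143.07

Strategy 1: R₀ = 0.40×0 + 0.15×595 + 0.09×598 = 143.0700
Strategy 2: R₀ = 0.43×168 + 0.19×203 + 0.08×113 = 119.8500
Highest R₀: strategy 1 with 143.0700.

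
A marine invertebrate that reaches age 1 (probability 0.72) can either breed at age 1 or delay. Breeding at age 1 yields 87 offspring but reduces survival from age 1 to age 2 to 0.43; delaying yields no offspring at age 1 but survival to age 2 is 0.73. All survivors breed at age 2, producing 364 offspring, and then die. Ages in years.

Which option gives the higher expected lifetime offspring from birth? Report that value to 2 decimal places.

breed at age 1: R₀ = 0.72 × (87 + 0.43 × 364) = 0.72 × 243.5200 = 175.3344
delay to age 2: R₀ = 0.72 × (0.73 × 364) = 0.72 × 265.7200 = 191.3184
Higher: delay to age 2 (191.3184).

191.32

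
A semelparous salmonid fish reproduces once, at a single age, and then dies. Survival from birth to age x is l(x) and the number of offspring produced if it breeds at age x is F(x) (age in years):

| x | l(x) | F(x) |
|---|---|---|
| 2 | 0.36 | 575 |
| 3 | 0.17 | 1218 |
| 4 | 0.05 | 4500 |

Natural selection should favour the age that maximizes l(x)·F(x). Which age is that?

Expected offspring if breeding at age x = l(x) × F(x):
  age 2: 0.36 × 575 = 207.000
  age 3: 0.17 × 1218 = 207.060
  age 4: 0.05 × 4500 = 225.000
Maximum at age 4 (225.000).

4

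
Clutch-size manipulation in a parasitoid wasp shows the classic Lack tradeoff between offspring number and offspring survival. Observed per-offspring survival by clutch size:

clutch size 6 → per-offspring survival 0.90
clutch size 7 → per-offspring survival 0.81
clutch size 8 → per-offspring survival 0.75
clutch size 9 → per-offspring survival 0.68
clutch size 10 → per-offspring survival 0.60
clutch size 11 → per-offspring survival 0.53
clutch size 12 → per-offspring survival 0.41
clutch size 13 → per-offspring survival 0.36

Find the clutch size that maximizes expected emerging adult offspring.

9

Expected emerging adult offspring = c × s(c):
  c=6: 6 × 0.90 = 5.400
  c=7: 7 × 0.81 = 5.670
  c=8: 8 × 0.75 = 6.000
  c=9: 9 × 0.68 = 6.120
  c=10: 10 × 0.60 = 6.000
  c=11: 11 × 0.53 = 5.830
  c=12: 12 × 0.41 = 4.920
  c=13: 13 × 0.36 = 4.680
Maximum at c = 9 (6.120 emerging adult offspring).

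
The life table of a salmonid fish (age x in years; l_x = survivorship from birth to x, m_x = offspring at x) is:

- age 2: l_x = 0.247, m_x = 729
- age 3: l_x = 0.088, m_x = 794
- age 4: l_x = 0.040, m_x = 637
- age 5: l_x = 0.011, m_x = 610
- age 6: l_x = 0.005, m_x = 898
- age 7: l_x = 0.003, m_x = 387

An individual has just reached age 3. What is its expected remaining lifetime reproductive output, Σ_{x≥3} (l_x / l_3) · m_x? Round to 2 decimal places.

l_3 = 0.088. Conditional survival from age 3 to x is l_x / l_3.
  x=3: (0.088/0.088) × 794 = 794.0000
  x=4: (0.040/0.088) × 637 = 289.5455
  x=5: (0.011/0.088) × 610 = 76.2500
  x=6: (0.005/0.088) × 898 = 51.0227
  x=7: (0.003/0.088) × 387 = 13.1932
Sum = 794.0000 + 289.5455 + 76.2500 + 51.0227 + 13.1932 = 1224.0114

1224.01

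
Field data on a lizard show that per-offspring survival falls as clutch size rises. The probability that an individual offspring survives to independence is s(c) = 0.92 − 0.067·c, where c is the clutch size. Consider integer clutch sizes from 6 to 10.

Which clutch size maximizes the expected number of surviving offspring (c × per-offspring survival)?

Expected surviving offspring = c × s(c):
  c=6: 6 × 0.518 = 3.108
  c=7: 7 × 0.451 = 3.157
  c=8: 8 × 0.384 = 3.072
  c=9: 9 × 0.317 = 2.853
  c=10: 10 × 0.250 = 2.500
Maximum at c = 7 (3.157 surviving offspring).

7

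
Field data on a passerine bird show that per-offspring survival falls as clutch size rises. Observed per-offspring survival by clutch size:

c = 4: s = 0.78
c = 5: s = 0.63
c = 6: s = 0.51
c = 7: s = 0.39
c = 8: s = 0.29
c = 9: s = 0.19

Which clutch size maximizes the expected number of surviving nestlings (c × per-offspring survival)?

5

Expected surviving nestlings = c × s(c):
  c=4: 4 × 0.78 = 3.120
  c=5: 5 × 0.63 = 3.150
  c=6: 6 × 0.51 = 3.060
  c=7: 7 × 0.39 = 2.730
  c=8: 8 × 0.29 = 2.320
  c=9: 9 × 0.19 = 1.710
Maximum at c = 5 (3.150 surviving nestlings).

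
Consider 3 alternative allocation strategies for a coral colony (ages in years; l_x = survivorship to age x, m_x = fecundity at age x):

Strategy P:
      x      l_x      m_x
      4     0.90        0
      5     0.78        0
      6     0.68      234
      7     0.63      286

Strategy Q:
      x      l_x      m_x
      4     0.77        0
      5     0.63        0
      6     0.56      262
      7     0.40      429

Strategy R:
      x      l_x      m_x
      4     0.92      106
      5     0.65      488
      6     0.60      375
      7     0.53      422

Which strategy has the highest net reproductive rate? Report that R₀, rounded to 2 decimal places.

863.38

Strategy P: R₀ = 0.90×0 + 0.78×0 + 0.68×234 + 0.63×286 = 339.3000
Strategy Q: R₀ = 0.77×0 + 0.63×0 + 0.56×262 + 0.40×429 = 318.3200
Strategy R: R₀ = 0.92×106 + 0.65×488 + 0.60×375 + 0.53×422 = 863.3800
Highest R₀: strategy R with 863.3800.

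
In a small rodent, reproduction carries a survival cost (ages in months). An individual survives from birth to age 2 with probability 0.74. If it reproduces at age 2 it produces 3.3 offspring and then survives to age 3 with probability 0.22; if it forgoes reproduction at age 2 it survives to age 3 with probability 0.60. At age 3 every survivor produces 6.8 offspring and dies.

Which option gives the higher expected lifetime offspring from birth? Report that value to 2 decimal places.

3.55

breed at age 2: R₀ = 0.74 × (3.3 + 0.22 × 6.8) = 0.74 × 4.7960 = 3.5490
delay to age 3: R₀ = 0.74 × (0.60 × 6.8) = 0.74 × 4.0800 = 3.0192
Higher: breed at age 2 (3.5490).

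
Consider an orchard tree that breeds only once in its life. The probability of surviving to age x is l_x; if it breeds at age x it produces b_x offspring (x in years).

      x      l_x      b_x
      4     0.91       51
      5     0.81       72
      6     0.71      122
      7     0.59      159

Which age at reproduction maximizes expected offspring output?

Expected offspring if breeding at age x = l_x × b_x:
  age 4: 0.91 × 51 = 46.410
  age 5: 0.81 × 72 = 58.320
  age 6: 0.71 × 122 = 86.620
  age 7: 0.59 × 159 = 93.810
Maximum at age 7 (93.810).

7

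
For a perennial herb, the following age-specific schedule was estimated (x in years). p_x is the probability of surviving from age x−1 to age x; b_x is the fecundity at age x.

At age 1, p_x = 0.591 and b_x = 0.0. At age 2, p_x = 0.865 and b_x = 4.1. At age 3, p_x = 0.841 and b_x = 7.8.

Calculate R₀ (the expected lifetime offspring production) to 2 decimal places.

Survivorship from birth: l_x = p_1·p_2·…·p_x.
  l_1 = 0.59100
  l_2 = 0.51121
  l_3 = 0.42993
R₀ = Σ l_x b_x:
  age 1: 0.59100 × 0.0 = 0.0000
  age 2: 0.51121 × 4.1 = 2.0960
  age 3: 0.42993 × 7.8 = 3.3535
R₀ = 0.0000 + 2.0960 + 3.3535 = 5.4494

5.45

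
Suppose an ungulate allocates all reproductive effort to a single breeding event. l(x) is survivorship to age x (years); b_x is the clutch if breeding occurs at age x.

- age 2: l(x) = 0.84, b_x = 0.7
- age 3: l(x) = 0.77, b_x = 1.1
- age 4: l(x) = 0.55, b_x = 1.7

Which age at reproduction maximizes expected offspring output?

4

Expected offspring if breeding at age x = l(x) × b_x:
  age 2: 0.84 × 0.7 = 0.588
  age 3: 0.77 × 1.1 = 0.847
  age 4: 0.55 × 1.7 = 0.935
Maximum at age 4 (0.935).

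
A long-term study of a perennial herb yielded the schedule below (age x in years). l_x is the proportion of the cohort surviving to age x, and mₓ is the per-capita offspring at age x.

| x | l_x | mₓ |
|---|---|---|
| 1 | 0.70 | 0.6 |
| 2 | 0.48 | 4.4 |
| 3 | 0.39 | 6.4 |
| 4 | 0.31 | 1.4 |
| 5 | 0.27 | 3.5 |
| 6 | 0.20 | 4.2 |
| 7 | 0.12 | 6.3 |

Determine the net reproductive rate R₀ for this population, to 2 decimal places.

8.00

R₀ = Σ l_x mₓ:
  age 1: 0.70 × 0.6 = 0.4200
  age 2: 0.48 × 4.4 = 2.1120
  age 3: 0.39 × 6.4 = 2.4960
  age 4: 0.31 × 1.4 = 0.4340
  age 5: 0.27 × 3.5 = 0.9450
  age 6: 0.20 × 4.2 = 0.8400
  age 7: 0.12 × 6.3 = 0.7560
R₀ = 0.4200 + 2.1120 + 2.4960 + 0.4340 + 0.9450 + 0.8400 + 0.7560 = 8.0030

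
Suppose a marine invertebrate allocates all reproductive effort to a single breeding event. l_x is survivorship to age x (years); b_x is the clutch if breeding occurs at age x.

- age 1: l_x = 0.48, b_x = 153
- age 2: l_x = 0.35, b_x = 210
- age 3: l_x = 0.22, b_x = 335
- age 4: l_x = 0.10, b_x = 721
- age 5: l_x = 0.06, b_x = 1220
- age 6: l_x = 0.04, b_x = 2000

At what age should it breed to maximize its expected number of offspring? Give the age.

Expected offspring if breeding at age x = l_x × b_x:
  age 1: 0.48 × 153 = 73.440
  age 2: 0.35 × 210 = 73.500
  age 3: 0.22 × 335 = 73.700
  age 4: 0.10 × 721 = 72.100
  age 5: 0.06 × 1220 = 73.200
  age 6: 0.04 × 2000 = 80.000
Maximum at age 6 (80.000).

6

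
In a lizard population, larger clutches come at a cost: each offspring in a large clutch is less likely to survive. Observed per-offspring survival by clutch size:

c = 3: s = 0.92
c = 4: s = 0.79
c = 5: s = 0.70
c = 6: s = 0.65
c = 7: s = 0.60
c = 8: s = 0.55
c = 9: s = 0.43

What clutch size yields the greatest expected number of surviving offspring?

8

Expected surviving offspring = c × s(c):
  c=3: 3 × 0.92 = 2.760
  c=4: 4 × 0.79 = 3.160
  c=5: 5 × 0.70 = 3.500
  c=6: 6 × 0.65 = 3.900
  c=7: 7 × 0.60 = 4.200
  c=8: 8 × 0.55 = 4.400
  c=9: 9 × 0.43 = 3.870
Maximum at c = 8 (4.400 surviving offspring).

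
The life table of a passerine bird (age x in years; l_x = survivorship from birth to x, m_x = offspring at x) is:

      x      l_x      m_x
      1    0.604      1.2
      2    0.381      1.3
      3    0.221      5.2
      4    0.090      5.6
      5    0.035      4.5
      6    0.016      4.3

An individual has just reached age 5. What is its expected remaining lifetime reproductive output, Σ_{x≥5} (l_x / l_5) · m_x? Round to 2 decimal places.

6.47

l_5 = 0.035. Conditional survival from age 5 to x is l_x / l_5.
  x=5: (0.035/0.035) × 4.5 = 4.5000
  x=6: (0.016/0.035) × 4.3 = 1.9657
Sum = 4.5000 + 1.9657 = 6.4657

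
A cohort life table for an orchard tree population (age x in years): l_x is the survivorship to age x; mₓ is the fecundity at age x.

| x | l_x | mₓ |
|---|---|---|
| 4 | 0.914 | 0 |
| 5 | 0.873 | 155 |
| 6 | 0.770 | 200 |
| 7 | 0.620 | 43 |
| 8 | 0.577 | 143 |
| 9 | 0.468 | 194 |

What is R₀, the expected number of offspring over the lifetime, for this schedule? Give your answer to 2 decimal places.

R₀ = Σ l_x mₓ:
  age 4: 0.914 × 0 = 0.0000
  age 5: 0.873 × 155 = 135.3150
  age 6: 0.770 × 200 = 154.0000
  age 7: 0.620 × 43 = 26.6600
  age 8: 0.577 × 143 = 82.5110
  age 9: 0.468 × 194 = 90.7920
R₀ = 0.0000 + 135.3150 + 154.0000 + 26.6600 + 82.5110 + 90.7920 = 489.2780

489.28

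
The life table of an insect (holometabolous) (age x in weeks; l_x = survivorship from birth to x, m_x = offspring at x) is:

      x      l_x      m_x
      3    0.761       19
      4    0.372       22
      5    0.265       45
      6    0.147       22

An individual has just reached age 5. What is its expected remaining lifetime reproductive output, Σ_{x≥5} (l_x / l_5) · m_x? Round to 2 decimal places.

57.20

l_5 = 0.265. Conditional survival from age 5 to x is l_x / l_5.
  x=5: (0.265/0.265) × 45 = 45.0000
  x=6: (0.147/0.265) × 22 = 12.2038
Sum = 45.0000 + 12.2038 = 57.2038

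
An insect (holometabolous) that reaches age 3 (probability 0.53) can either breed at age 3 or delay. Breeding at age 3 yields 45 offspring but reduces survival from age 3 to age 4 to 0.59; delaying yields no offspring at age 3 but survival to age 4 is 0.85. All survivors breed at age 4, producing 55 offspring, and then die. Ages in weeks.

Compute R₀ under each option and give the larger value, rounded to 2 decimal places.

breed at age 3: R₀ = 0.53 × (45 + 0.59 × 55) = 0.53 × 77.4500 = 41.0485
delay to age 4: R₀ = 0.53 × (0.85 × 55) = 0.53 × 46.7500 = 24.7775
Higher: breed at age 3 (41.0485).

41.05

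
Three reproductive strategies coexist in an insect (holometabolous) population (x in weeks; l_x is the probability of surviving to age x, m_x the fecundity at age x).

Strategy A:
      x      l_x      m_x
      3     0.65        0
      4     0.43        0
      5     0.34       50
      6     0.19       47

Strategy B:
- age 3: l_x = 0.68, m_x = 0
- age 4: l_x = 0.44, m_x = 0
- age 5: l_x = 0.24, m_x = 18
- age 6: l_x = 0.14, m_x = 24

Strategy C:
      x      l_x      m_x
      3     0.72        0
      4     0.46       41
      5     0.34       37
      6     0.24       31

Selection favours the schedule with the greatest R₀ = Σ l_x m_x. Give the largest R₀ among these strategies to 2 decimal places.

38.88

Strategy A: R₀ = 0.65×0 + 0.43×0 + 0.34×50 + 0.19×47 = 25.9300
Strategy B: R₀ = 0.68×0 + 0.44×0 + 0.24×18 + 0.14×24 = 7.6800
Strategy C: R₀ = 0.72×0 + 0.46×41 + 0.34×37 + 0.24×31 = 38.8800
Highest R₀: strategy C with 38.8800.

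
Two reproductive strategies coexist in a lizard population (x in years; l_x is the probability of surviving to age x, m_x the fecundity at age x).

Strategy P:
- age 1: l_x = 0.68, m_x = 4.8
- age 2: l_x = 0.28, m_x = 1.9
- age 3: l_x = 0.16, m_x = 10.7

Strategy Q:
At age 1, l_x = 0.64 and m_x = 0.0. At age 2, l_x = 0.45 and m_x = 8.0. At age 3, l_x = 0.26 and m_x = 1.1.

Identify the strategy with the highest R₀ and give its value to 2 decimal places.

5.51

Strategy P: R₀ = 0.68×4.8 + 0.28×1.9 + 0.16×10.7 = 5.5080
Strategy Q: R₀ = 0.64×0.0 + 0.45×8.0 + 0.26×1.1 = 3.8860
Highest R₀: strategy P with 5.5080.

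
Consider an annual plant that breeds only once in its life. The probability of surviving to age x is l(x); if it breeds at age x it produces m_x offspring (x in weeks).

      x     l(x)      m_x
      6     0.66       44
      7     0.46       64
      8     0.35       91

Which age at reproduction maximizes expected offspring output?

8

Expected offspring if breeding at age x = l(x) × m_x:
  age 6: 0.66 × 44 = 29.040
  age 7: 0.46 × 64 = 29.440
  age 8: 0.35 × 91 = 31.850
Maximum at age 8 (31.850).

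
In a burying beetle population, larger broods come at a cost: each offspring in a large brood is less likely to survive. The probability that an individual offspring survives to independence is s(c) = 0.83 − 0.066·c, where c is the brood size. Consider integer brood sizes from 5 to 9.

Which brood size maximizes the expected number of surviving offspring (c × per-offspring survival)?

6

Expected surviving offspring = c × s(c):
  c=5: 5 × 0.500 = 2.500
  c=6: 6 × 0.434 = 2.604
  c=7: 7 × 0.368 = 2.576
  c=8: 8 × 0.302 = 2.416
  c=9: 9 × 0.236 = 2.124
Maximum at c = 6 (2.604 surviving offspring).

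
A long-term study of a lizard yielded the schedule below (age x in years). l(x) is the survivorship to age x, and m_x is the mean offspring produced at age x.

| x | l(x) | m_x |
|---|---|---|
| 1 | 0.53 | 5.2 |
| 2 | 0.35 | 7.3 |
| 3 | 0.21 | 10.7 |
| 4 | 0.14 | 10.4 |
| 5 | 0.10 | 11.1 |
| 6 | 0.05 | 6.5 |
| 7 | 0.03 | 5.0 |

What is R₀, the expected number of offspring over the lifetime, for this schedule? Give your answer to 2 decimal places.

R₀ = Σ l(x) m_x:
  age 1: 0.53 × 5.2 = 2.7560
  age 2: 0.35 × 7.3 = 2.5550
  age 3: 0.21 × 10.7 = 2.2470
  age 4: 0.14 × 10.4 = 1.4560
  age 5: 0.10 × 11.1 = 1.1100
  age 6: 0.05 × 6.5 = 0.3250
  age 7: 0.03 × 5.0 = 0.1500
R₀ = 2.7560 + 2.5550 + 2.2470 + 1.4560 + 1.1100 + 0.3250 + 0.1500 = 10.5990

10.60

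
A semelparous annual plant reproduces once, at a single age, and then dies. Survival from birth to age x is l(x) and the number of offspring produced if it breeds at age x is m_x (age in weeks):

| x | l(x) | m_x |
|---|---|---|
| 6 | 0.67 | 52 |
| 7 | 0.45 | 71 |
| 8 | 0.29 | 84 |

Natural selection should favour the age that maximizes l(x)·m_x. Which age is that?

Expected offspring if breeding at age x = l(x) × m_x:
  age 6: 0.67 × 52 = 34.840
  age 7: 0.45 × 71 = 31.950
  age 8: 0.29 × 84 = 24.360
Maximum at age 6 (34.840).

6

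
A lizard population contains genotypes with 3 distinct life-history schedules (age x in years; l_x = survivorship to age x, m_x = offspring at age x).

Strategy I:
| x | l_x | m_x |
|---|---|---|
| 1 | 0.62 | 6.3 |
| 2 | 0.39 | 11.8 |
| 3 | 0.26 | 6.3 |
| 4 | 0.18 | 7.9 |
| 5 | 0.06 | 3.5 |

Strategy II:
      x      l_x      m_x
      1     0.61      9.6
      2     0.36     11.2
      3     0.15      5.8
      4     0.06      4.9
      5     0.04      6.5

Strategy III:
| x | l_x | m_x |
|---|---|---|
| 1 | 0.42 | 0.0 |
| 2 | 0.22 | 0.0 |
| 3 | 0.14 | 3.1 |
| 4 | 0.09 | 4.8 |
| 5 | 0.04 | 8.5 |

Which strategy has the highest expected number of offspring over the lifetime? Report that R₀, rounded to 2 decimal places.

Strategy I: R₀ = 0.62×6.3 + 0.39×11.8 + 0.26×6.3 + 0.18×7.9 + 0.06×3.5 = 11.7780
Strategy II: R₀ = 0.61×9.6 + 0.36×11.2 + 0.15×5.8 + 0.06×4.9 + 0.04×6.5 = 11.3120
Strategy III: R₀ = 0.42×0.0 + 0.22×0.0 + 0.14×3.1 + 0.09×4.8 + 0.04×8.5 = 1.2060
Highest R₀: strategy I with 11.7780.

11.78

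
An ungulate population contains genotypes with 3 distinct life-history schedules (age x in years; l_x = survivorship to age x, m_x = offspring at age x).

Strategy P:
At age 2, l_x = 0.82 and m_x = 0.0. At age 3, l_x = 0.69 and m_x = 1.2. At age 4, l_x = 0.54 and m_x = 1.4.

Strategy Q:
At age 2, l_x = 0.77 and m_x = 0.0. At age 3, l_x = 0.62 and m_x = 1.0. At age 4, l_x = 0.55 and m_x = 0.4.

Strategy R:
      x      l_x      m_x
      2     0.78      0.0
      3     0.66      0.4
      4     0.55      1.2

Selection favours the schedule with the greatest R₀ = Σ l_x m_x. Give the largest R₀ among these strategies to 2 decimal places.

1.58

Strategy P: R₀ = 0.82×0.0 + 0.69×1.2 + 0.54×1.4 = 1.5840
Strategy Q: R₀ = 0.77×0.0 + 0.62×1.0 + 0.55×0.4 = 0.8400
Strategy R: R₀ = 0.78×0.0 + 0.66×0.4 + 0.55×1.2 = 0.9240
Highest R₀: strategy P with 1.5840.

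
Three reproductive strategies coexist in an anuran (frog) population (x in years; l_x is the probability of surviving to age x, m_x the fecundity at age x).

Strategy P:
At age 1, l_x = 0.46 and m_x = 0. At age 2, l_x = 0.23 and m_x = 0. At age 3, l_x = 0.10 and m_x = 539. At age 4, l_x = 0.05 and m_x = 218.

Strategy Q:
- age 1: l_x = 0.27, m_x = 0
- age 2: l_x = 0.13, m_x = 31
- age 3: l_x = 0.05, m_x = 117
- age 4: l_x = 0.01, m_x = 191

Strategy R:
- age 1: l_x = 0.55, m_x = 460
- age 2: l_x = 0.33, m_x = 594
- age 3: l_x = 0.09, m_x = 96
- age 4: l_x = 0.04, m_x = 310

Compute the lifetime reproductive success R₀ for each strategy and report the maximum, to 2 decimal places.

470.06

Strategy P: R₀ = 0.46×0 + 0.23×0 + 0.10×539 + 0.05×218 = 64.8000
Strategy Q: R₀ = 0.27×0 + 0.13×31 + 0.05×117 + 0.01×191 = 11.7900
Strategy R: R₀ = 0.55×460 + 0.33×594 + 0.09×96 + 0.04×310 = 470.0600
Highest R₀: strategy R with 470.0600.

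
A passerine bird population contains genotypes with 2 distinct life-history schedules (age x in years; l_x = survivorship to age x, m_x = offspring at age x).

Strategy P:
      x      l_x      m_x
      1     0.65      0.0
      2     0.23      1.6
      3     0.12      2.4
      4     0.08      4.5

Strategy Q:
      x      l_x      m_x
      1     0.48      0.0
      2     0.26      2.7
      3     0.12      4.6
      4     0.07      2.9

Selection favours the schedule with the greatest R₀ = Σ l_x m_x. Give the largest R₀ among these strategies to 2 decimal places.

Strategy P: R₀ = 0.65×0.0 + 0.23×1.6 + 0.12×2.4 + 0.08×4.5 = 1.0160
Strategy Q: R₀ = 0.48×0.0 + 0.26×2.7 + 0.12×4.6 + 0.07×2.9 = 1.4570
Highest R₀: strategy Q with 1.4570.

1.46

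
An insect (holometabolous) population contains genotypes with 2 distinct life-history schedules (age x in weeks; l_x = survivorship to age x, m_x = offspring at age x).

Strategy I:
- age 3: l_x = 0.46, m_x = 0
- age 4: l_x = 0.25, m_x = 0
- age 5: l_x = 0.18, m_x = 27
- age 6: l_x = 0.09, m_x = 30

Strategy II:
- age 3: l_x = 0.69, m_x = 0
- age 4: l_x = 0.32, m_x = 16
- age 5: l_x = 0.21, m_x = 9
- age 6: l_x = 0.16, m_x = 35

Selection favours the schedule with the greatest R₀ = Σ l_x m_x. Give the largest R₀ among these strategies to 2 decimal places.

Strategy I: R₀ = 0.46×0 + 0.25×0 + 0.18×27 + 0.09×30 = 7.5600
Strategy II: R₀ = 0.69×0 + 0.32×16 + 0.21×9 + 0.16×35 = 12.6100
Highest R₀: strategy II with 12.6100.

12.61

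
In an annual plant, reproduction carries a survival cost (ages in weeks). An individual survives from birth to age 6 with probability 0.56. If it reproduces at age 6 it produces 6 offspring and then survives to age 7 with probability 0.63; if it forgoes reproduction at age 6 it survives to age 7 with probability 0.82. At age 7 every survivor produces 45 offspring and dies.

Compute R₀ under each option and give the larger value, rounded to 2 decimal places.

breed at age 6: R₀ = 0.56 × (6 + 0.63 × 45) = 0.56 × 34.3500 = 19.2360
delay to age 7: R₀ = 0.56 × (0.82 × 45) = 0.56 × 36.9000 = 20.6640
Higher: delay to age 7 (20.6640).

20.66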